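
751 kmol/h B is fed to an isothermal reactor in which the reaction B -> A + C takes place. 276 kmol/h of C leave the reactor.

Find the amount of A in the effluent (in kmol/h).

276 kmol/h

For C: n = n₀ + 1ξ → 276 = 0 + 1ξ, giving ξ = 276 kmol/h.
Outlet amounts (n = n₀ + ν ξ):
  B: 751 − 1(276) = 475
  A: 0 + 1(276) = 276
  C: 0 + 1(276) = 276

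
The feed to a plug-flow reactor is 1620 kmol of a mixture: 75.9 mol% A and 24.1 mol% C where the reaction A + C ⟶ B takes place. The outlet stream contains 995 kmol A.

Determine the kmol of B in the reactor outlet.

235 kmol

For A: n = n₀ − 1ξ → 995 = 1230 − 1ξ, giving ξ = 234.6 kmol.
Outlet amounts (n = n₀ + ν ξ):
  A: 1230 − 1(234.6) = 995
  C: 390.4 − 1(234.6) = 155.8
  B: 0 + 1(234.6) = 234.6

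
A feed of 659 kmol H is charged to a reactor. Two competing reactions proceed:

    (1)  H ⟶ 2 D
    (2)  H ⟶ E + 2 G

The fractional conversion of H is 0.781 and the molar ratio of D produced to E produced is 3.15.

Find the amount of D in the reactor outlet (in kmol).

630 kmol

Conversion of H: H consumed = 0.781 × 659 = 514.7 kmol = 1ξ₁ + 1ξ₂.
Selectivity: 2ξ₁ / (1ξ₂) = 3.15 → ξ₁ = 1.575 ξ₂.
Substitute: (1·1.575 + 1) ξ₂ = 514.7 → ξ₂ = 199.9 kmol, ξ₁ = 314.8 kmol.
Outlet amounts (n = n₀ + Σ ν·ξ):
  H: 659 − 1(314.8) − 1(199.9) = 144.3
  D: 0 + 2(314.8) = 629.6
  E: 0 + 1(199.9) = 199.9
  G: 0 + 2(199.9) = 399.8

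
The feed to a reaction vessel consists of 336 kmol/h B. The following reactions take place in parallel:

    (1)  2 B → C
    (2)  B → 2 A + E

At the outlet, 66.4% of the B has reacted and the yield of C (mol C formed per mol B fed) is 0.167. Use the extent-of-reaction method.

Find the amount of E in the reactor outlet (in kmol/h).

111 kmol/h

Yield of C: 1ξ₁ / 336 = 0.167 → ξ₁ = 56.11 kmol/h.
Conversion of B: 2ξ₁ + 1ξ₂ = 0.664 × 336 = 223.1 → ξ₂ = 110.9 kmol/h.
Outlet amounts (n = n₀ + Σ ν·ξ):
  B: 336 − 2(56.11) − 1(110.9) = 112.9
  C: 0 + 1(56.11) = 56.11
  A: 0 + 2(110.9) = 221.8
  E: 0 + 1(110.9) = 110.9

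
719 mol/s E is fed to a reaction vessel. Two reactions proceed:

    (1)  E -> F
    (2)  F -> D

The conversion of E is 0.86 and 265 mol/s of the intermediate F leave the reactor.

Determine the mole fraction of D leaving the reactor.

0.491

Conversion of E: E consumed = 1ξ₁ = 0.86 × 719 → ξ₁ = 618.3 mol/s.
F balance: n_F = 0 + 1ξ₁ − 1ξ₂ = 265 → ξ₂ = (1·618.3 − 265)/1 = 353.3 mol/s.
Outlet amounts (n = n₀ + Σ ν·ξ):
  E: 719 − 1(618.3) = 100.7
  F: 0 + 1(618.3) − 1(353.3) = 265
  D: 0 + 1(353.3) = 353.3
Total out = 719 mol/s; y_D = 353.3 / 719 = 0.4914.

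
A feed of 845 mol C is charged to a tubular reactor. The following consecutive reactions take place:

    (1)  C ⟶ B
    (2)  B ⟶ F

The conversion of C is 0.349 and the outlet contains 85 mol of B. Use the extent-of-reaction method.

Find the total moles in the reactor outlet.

845 mol

Conversion of C: C consumed = 1ξ₁ = 0.349 × 845 → ξ₁ = 294.9 mol.
B balance: n_B = 0 + 1ξ₁ − 1ξ₂ = 85 → ξ₂ = (1·294.9 − 85)/1 = 209.9 mol.
Outlet amounts (n = n₀ + Σ ν·ξ):
  C: 845 − 1(294.9) = 550.1
  B: 0 + 1(294.9) − 1(209.9) = 85
  F: 0 + 1(209.9) = 209.9
Total out = 550.1 + 85 + 209.9 = 845 mol.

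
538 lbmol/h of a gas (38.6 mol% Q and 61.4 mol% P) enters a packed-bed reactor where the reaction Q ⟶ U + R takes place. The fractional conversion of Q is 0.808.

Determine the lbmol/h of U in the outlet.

168 lbmol/h

Q reacted = 0.808 × 207.7 = 167.8 lbmol/h; ν_Q = −1, so ξ = 167.8/1 = 167.8 lbmol/h.
Outlet amounts (n = n₀ + ν ξ):
  Q: 207.7 − 1(167.8) = 39.87
  U: 0 + 1(167.8) = 167.8
  R: 0 + 1(167.8) = 167.8
  P: 330.3 (inert)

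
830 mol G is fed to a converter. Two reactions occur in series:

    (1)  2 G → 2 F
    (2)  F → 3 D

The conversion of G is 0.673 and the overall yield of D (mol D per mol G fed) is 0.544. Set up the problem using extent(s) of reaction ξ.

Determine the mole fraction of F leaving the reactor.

Conversion of G: G consumed = 2ξ₁ = 0.673 × 830 → ξ₁ = 279.3 mol.
Yield of D: 3ξ₂ / 830 = 0.544 → ξ₂ = 150.5 mol.
Outlet amounts (n = n₀ + Σ ν·ξ):
  G: 830 − 2(279.3) = 271.4
  F: 0 + 2(279.3) − 1(150.5) = 408.1
  D: 0 + 3(150.5) = 451.5
Total out = 1131 mol; y_F = 408.1 / 1131 = 0.3608.

0.361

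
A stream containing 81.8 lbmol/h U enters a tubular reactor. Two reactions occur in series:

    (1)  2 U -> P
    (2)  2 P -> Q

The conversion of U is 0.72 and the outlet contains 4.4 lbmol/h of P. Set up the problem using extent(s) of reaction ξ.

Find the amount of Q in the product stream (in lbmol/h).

Conversion of U: U consumed = 2ξ₁ = 0.72 × 81.8 → ξ₁ = 29.45 lbmol/h.
P balance: n_P = 0 + 1ξ₁ − 2ξ₂ = 4.4 → ξ₂ = (1·29.45 − 4.4)/2 = 12.52 lbmol/h.
Outlet amounts (n = n₀ + Σ ν·ξ):
  U: 81.8 − 2(29.45) = 22.9
  P: 0 + 1(29.45) − 2(12.52) = 4.4
  Q: 0 + 1(12.52) = 12.52

12.5 lbmol/h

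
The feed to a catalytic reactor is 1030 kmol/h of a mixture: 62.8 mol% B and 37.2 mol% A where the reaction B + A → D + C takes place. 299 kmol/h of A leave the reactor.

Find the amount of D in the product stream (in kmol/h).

For A: n = n₀ − 1ξ → 299 = 383.2 − 1ξ, giving ξ = 84.16 kmol/h.
Outlet amounts (n = n₀ + ν ξ):
  B: 646.8 − 1(84.16) = 562.7
  A: 383.2 − 1(84.16) = 299
  D: 0 + 1(84.16) = 84.16
  C: 0 + 1(84.16) = 84.16

84.2 kmol/h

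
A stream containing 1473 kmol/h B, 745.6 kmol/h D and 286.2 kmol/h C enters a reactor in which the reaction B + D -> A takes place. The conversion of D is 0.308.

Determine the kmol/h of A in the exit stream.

D reacted = 0.308 × 745.6 = 229.6 kmol/h; ν_D = −1, so ξ = 229.6/1 = 229.6 kmol/h.
Outlet amounts (n = n₀ + ν ξ):
  B: 1473 − 1(229.6) = 1243
  D: 745.6 − 1(229.6) = 516
  A: 0 + 1(229.6) = 229.6
  C: 286.2 (inert)

230 kmol/h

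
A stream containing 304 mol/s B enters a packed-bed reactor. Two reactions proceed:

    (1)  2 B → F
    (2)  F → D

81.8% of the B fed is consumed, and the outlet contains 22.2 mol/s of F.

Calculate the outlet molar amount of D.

102 mol/s

Conversion of B: B consumed = 2ξ₁ = 0.818 × 304 → ξ₁ = 124.3 mol/s.
F balance: n_F = 0 + 1ξ₁ − 1ξ₂ = 22.2 → ξ₂ = (1·124.3 − 22.2)/1 = 102.1 mol/s.
Outlet amounts (n = n₀ + Σ ν·ξ):
  B: 304 − 2(124.3) = 55.33
  F: 0 + 1(124.3) − 1(102.1) = 22.2
  D: 0 + 1(102.1) = 102.1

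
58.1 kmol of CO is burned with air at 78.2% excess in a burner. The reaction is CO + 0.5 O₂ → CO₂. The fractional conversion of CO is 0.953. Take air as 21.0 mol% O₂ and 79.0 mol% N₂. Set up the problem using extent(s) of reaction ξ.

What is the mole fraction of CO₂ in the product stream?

0.2

Stoichiometric O₂ = 0.5 × 58.1 = 29.05 kmol; O₂ fed = 29.05 × 1.782 = 51.77 kmol.
N₂ fed = 51.77 × 79/21 = 194.7 kmol.
Fuel reacted = 0.953 × 58.1 → ξ = 55.37 kmol.
Outlet (n = n₀ + ν ξ):
  CO: 58.1 − 1(55.37) = 2.731
  O₂: 51.77 − 0.5(55.37) = 24.08
  N₂: 194.7 (inert)
  CO₂: 0 + 1(55.37) = 55.37
Total out = 276.9 kmol; y_CO₂ = 55.37 / 276.9 = 0.1999.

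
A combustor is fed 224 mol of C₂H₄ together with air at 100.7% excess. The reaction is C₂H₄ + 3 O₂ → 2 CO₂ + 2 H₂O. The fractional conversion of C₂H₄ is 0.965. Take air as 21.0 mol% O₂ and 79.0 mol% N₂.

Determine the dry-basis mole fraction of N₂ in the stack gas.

Stoichiometric O₂ = 3 × 224 = 672 mol; O₂ fed = 672 × 2.007 = 1349 mol.
N₂ fed = 1349 × 79/21 = 5074 mol.
Fuel reacted = 0.965 × 224 → ξ = 216.2 mol.
Outlet (n = n₀ + ν ξ):
  C₂H₄: 224 − 1(216.2) = 7.84
  O₂: 1349 − 3(216.2) = 700.2
  N₂: 5074 (inert)
  CO₂: 0 + 2(216.2) = 432.3
  H₂O: 0 + 2(216.2) = 432.3
Dry total = 6214 mol; y_N₂ (dry) = 5074 / 6214 = 0.8165.

0.816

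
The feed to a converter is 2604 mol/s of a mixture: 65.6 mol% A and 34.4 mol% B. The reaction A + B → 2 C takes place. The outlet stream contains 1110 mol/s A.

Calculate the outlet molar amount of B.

298 mol/s

For A: n = n₀ − 1ξ → 1110 = 1708 − 1ξ, giving ξ = 598.2 mol/s.
Outlet amounts (n = n₀ + ν ξ):
  A: 1708 − 1(598.2) = 1110
  B: 895.8 − 1(598.2) = 297.6
  C: 0 + 2(598.2) = 1196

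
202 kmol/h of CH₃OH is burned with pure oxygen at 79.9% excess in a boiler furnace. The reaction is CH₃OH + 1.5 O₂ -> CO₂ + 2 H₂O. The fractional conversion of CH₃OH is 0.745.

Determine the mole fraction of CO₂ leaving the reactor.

Stoichiometric O₂ = 1.5 × 202 = 303 kmol/h; O₂ fed = 303 × 1.799 = 545.1 kmol/h.
Fuel reacted = 0.745 × 202 → ξ = 150.5 kmol/h.
Outlet (n = n₀ + ν ξ):
  CH₃OH: 202 − 1(150.5) = 51.51
  O₂: 545.1 − 1.5(150.5) = 319.4
  CO₂: 0 + 1(150.5) = 150.5
  H₂O: 0 + 2(150.5) = 301
Total out = 822.3 kmol/h; y_CO₂ = 150.5 / 822.3 = 0.183.

0.183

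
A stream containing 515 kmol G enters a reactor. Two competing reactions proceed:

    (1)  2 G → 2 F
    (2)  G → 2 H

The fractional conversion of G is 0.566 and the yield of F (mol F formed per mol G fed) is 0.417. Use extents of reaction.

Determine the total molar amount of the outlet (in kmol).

Yield of F: 2ξ₁ / 515 = 0.417 → ξ₁ = 107.4 kmol.
Conversion of G: 2ξ₁ + 1ξ₂ = 0.566 × 515 = 291.5 → ξ₂ = 76.73 kmol.
Outlet amounts (n = n₀ + Σ ν·ξ):
  G: 515 − 2(107.4) − 1(76.73) = 223.5
  F: 0 + 2(107.4) = 214.8
  H: 0 + 2(76.73) = 153.5
Total out = 223.5 + 214.8 + 153.5 = 591.7 kmol.

592 kmol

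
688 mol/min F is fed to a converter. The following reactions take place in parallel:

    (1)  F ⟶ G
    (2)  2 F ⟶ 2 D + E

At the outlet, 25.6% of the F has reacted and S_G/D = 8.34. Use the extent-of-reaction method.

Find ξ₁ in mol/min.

Conversion of F: F consumed = 0.256 × 688 = 176.1 mol/min = 1ξ₁ + 2ξ₂.
Selectivity: 1ξ₁ / (2ξ₂) = 8.34 → ξ₁ = 16.68 ξ₂.
Substitute: (1·16.68 + 2) ξ₂ = 176.1 → ξ₂ = 9.429 mol/min, ξ₁ = 157.3 mol/min.
Outlet amounts (n = n₀ + Σ ν·ξ):
  F: 688 − 1(157.3) − 2(9.429) = 511.9
  G: 0 + 1(157.3) = 157.3
  D: 0 + 2(9.429) = 18.86
  E: 0 + 1(9.429) = 9.429

ξ₁ = 157 mol/min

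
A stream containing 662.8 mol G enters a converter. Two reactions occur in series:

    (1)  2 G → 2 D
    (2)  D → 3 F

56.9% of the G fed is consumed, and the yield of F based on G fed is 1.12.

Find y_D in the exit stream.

0.112

Conversion of G: G consumed = 2ξ₁ = 0.569 × 662.8 → ξ₁ = 188.6 mol.
Yield of F: 3ξ₂ / 662.8 = 1.12 → ξ₂ = 247.4 mol.
Outlet amounts (n = n₀ + Σ ν·ξ):
  G: 662.8 − 2(188.6) = 285.7
  D: 0 + 2(188.6) − 1(247.4) = 129.7
  F: 0 + 3(247.4) = 742.3
Total out = 1158 mol; y_D = 129.7 / 1158 = 0.112.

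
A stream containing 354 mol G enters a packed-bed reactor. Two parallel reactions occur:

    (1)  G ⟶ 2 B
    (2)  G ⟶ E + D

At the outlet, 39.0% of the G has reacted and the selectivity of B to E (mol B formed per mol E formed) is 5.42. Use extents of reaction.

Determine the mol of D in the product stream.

37.2 mol

Conversion of G: G consumed = 0.39 × 354 = 138.1 mol = 1ξ₁ + 1ξ₂.
Selectivity: 2ξ₁ / (1ξ₂) = 5.42 → ξ₁ = 2.71 ξ₂.
Substitute: (1·2.71 + 1) ξ₂ = 138.1 → ξ₂ = 37.21 mol, ξ₁ = 100.8 mol.
Outlet amounts (n = n₀ + Σ ν·ξ):
  G: 354 − 1(100.8) − 1(37.21) = 215.9
  B: 0 + 2(100.8) = 201.7
  E: 0 + 1(37.21) = 37.21
  D: 0 + 1(37.21) = 37.21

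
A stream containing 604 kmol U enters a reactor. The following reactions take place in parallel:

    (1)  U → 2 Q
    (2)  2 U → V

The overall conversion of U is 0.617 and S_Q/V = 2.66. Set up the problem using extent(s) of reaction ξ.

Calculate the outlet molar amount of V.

112 kmol

Conversion of U: U consumed = 0.617 × 604 = 372.7 kmol = 1ξ₁ + 2ξ₂.
Selectivity: 2ξ₁ / (1ξ₂) = 2.66 → ξ₁ = 1.33 ξ₂.
Substitute: (1·1.33 + 2) ξ₂ = 372.7 → ξ₂ = 111.9 kmol, ξ₁ = 148.8 kmol.
Outlet amounts (n = n₀ + Σ ν·ξ):
  U: 604 − 1(148.8) − 2(111.9) = 231.3
  Q: 0 + 2(148.8) = 297.7
  V: 0 + 1(111.9) = 111.9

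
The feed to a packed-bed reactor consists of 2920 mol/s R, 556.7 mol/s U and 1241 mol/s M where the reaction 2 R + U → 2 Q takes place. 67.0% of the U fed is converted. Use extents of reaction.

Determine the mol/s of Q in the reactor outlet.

746 mol/s

U reacted = 0.67 × 556.7 = 373 mol/s; ν_U = −1, so ξ = 373/1 = 373 mol/s.
Outlet amounts (n = n₀ + ν ξ):
  R: 2920 − 2(373) = 2174
  U: 556.7 − 1(373) = 183.7
  Q: 0 + 2(373) = 746
  M: 1241 (inert)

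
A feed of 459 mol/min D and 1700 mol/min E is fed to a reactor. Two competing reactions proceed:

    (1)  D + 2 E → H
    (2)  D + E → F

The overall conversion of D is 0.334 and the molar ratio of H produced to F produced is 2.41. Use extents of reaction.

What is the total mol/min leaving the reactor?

1900 mol/min

Conversion of D: D consumed = 0.334 × 459 = 153.3 mol/min = 1ξ₁ + 1ξ₂.
Selectivity: 1ξ₁ / (1ξ₂) = 2.41 → ξ₁ = 2.41 ξ₂.
Substitute: (1·2.41 + 1) ξ₂ = 153.3 → ξ₂ = 44.96 mol/min, ξ₁ = 108.3 mol/min.
Outlet amounts (n = n₀ + Σ ν·ξ):
  D: 459 − 1(108.3) − 1(44.96) = 305.7
  E: 1700 − 2(108.3) − 1(44.96) = 1438
  H: 0 + 1(108.3) = 108.3
  F: 0 + 1(44.96) = 44.96
Total out = 305.7 + 1438 + 108.3 + 44.96 = 1897 mol/min.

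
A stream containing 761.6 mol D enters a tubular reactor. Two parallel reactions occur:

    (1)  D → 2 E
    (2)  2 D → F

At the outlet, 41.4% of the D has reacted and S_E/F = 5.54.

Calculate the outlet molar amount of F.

66.1 mol

Conversion of D: D consumed = 0.414 × 761.6 = 315.3 mol = 1ξ₁ + 2ξ₂.
Selectivity: 2ξ₁ / (1ξ₂) = 5.54 → ξ₁ = 2.77 ξ₂.
Substitute: (1·2.77 + 2) ξ₂ = 315.3 → ξ₂ = 66.1 mol, ξ₁ = 183.1 mol.
Outlet amounts (n = n₀ + Σ ν·ξ):
  D: 761.6 − 1(183.1) − 2(66.1) = 446.3
  E: 0 + 2(183.1) = 366.2
  F: 0 + 1(66.1) = 66.1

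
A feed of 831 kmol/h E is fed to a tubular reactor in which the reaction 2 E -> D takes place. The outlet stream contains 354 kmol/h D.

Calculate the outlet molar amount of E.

123 kmol/h

For D: n = n₀ + 1ξ → 354 = 0 + 1ξ, giving ξ = 354 kmol/h.
Outlet amounts (n = n₀ + ν ξ):
  E: 831 − 2(354) = 123
  D: 0 + 1(354) = 354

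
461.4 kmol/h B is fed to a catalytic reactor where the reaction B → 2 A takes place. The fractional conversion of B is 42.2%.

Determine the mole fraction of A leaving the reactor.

0.594

B reacted = 0.422 × 461.4 = 194.7 kmol/h; ν_B = −1, so ξ = 194.7/1 = 194.7 kmol/h.
Outlet amounts (n = n₀ + ν ξ):
  B: 461.4 − 1(194.7) = 266.7
  A: 0 + 2(194.7) = 389.4
Total out = 656.1 kmol/h; y_A = 389.4 / 656.1 = 0.5935.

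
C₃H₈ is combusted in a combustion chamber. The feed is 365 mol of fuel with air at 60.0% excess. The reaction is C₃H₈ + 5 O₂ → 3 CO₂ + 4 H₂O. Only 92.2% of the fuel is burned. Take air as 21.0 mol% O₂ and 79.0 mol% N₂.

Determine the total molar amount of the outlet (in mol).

14600 mol

Stoichiometric O₂ = 5 × 365 = 1825 mol; O₂ fed = 1825 × 1.600 = 2920 mol.
N₂ fed = 2920 × 79/21 = 10980 mol.
Fuel reacted = 0.922 × 365 → ξ = 336.5 mol.
Outlet (n = n₀ + ν ξ):
  C₃H₈: 365 − 1(336.5) = 28.47
  O₂: 2920 − 5(336.5) = 1237
  N₂: 10980 (inert)
  CO₂: 0 + 3(336.5) = 1010
  H₂O: 0 + 4(336.5) = 1346
Total out = 28.47 + 1237 + 10980 + 1010 + 1346 = 14610 mol.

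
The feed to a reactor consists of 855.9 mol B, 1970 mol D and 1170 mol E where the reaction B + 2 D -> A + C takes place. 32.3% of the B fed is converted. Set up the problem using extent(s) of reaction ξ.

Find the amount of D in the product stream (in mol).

1420 mol

B reacted = 0.323 × 855.9 = 276.5 mol; ν_B = −1, so ξ = 276.5/1 = 276.5 mol.
Outlet amounts (n = n₀ + ν ξ):
  B: 855.9 − 1(276.5) = 579.4
  D: 1970 − 2(276.5) = 1417
  A: 0 + 1(276.5) = 276.5
  C: 0 + 1(276.5) = 276.5
  E: 1170 (inert)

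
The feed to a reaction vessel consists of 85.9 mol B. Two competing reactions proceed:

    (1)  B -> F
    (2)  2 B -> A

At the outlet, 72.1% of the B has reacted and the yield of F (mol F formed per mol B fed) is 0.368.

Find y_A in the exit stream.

Yield of F: 1ξ₁ / 85.9 = 0.368 → ξ₁ = 31.61 mol.
Conversion of B: 1ξ₁ + 2ξ₂ = 0.721 × 85.9 = 61.93 → ξ₂ = 15.16 mol.
Outlet amounts (n = n₀ + Σ ν·ξ):
  B: 85.9 − 1(31.61) − 2(15.16) = 23.97
  F: 0 + 1(31.61) = 31.61
  A: 0 + 1(15.16) = 15.16
Total out = 70.74 mol; y_A = 15.16 / 70.74 = 0.2143.

0.214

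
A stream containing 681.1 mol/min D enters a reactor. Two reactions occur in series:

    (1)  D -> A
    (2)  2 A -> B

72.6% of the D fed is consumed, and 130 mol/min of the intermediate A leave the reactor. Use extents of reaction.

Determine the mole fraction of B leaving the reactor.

0.365

Conversion of D: D consumed = 1ξ₁ = 0.726 × 681.1 → ξ₁ = 494.5 mol/min.
A balance: n_A = 0 + 1ξ₁ − 2ξ₂ = 130 → ξ₂ = (1·494.5 − 130)/2 = 182.2 mol/min.
Outlet amounts (n = n₀ + Σ ν·ξ):
  D: 681.1 − 1(494.5) = 186.6
  A: 0 + 1(494.5) − 2(182.2) = 130
  B: 0 + 1(182.2) = 182.2
Total out = 498.9 mol/min; y_B = 182.2 / 498.9 = 0.3653.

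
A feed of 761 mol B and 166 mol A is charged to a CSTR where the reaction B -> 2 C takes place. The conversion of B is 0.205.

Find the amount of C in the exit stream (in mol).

312 mol

B reacted = 0.205 × 761 = 156 mol; ν_B = −1, so ξ = 156/1 = 156 mol.
Outlet amounts (n = n₀ + ν ξ):
  B: 761 − 1(156) = 605
  C: 0 + 2(156) = 312
  A: 166 (inert)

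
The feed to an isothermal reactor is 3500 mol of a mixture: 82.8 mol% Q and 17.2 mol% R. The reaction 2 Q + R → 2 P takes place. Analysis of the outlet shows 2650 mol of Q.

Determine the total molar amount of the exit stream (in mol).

For Q: n = n₀ − 2ξ → 2650 = 2898 − 2ξ, giving ξ = 124 mol.
Outlet amounts (n = n₀ + ν ξ):
  Q: 2898 − 2(124) = 2650
  R: 602 − 1(124) = 478
  P: 0 + 2(124) = 248
Total out = 2650 + 478 + 248 = 3376 mol.

3380 mol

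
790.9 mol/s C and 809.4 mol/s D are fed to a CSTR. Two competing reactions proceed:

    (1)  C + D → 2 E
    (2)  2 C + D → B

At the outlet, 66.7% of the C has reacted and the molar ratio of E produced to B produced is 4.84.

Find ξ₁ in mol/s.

ξ₁ = 289 mol/s

Conversion of C: C consumed = 0.667 × 790.9 = 527.5 mol/s = 1ξ₁ + 2ξ₂.
Selectivity: 2ξ₁ / (1ξ₂) = 4.84 → ξ₁ = 2.42 ξ₂.
Substitute: (1·2.42 + 2) ξ₂ = 527.5 → ξ₂ = 119.4 mol/s, ξ₁ = 288.8 mol/s.
Outlet amounts (n = n₀ + Σ ν·ξ):
  C: 790.9 − 1(288.8) − 2(119.4) = 263.4
  D: 809.4 − 1(288.8) − 1(119.4) = 401.2
  E: 0 + 2(288.8) = 577.7
  B: 0 + 1(119.4) = 119.4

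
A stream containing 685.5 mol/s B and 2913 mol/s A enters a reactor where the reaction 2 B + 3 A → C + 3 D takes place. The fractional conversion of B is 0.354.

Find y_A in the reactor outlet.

B reacted = 0.354 × 685.5 = 242.7 mol/s; ν_B = −2, so ξ = 242.7/2 = 121.3 mol/s.
Outlet amounts (n = n₀ + ν ξ):
  B: 685.5 − 2(121.3) = 442.8
  A: 2913 − 3(121.3) = 2549
  C: 0 + 1(121.3) = 121.3
  D: 0 + 3(121.3) = 364
Total out = 3477 mol/s; y_A = 2549 / 3477 = 0.7331.

0.733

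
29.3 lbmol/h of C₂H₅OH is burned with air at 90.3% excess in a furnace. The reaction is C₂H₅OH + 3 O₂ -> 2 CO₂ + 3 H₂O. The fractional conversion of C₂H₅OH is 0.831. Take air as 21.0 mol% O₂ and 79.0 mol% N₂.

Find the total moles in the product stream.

Stoichiometric O₂ = 3 × 29.3 = 87.9 lbmol/h; O₂ fed = 87.9 × 1.903 = 167.3 lbmol/h.
N₂ fed = 167.3 × 79/21 = 629.3 lbmol/h.
Fuel reacted = 0.831 × 29.3 → ξ = 24.35 lbmol/h.
Outlet (n = n₀ + ν ξ):
  C₂H₅OH: 29.3 − 1(24.35) = 4.952
  O₂: 167.3 − 3(24.35) = 94.23
  N₂: 629.3 (inert)
  CO₂: 0 + 2(24.35) = 48.7
  H₂O: 0 + 3(24.35) = 73.04
Total out = 4.952 + 94.23 + 629.3 + 48.7 + 73.04 = 850.2 lbmol/h.

850 lbmol/h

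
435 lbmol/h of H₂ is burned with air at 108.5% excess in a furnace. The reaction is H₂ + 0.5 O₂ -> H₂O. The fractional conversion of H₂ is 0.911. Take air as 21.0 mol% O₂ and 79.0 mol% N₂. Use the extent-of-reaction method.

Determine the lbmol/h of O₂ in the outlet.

Stoichiometric O₂ = 0.5 × 435 = 217.5 lbmol/h; O₂ fed = 217.5 × 2.085 = 453.5 lbmol/h.
N₂ fed = 453.5 × 79/21 = 1706 lbmol/h.
Fuel reacted = 0.911 × 435 → ξ = 396.3 lbmol/h.
Outlet (n = n₀ + ν ξ):
  H₂: 435 − 1(396.3) = 38.71
  O₂: 453.5 − 0.5(396.3) = 255.3
  N₂: 1706 (inert)
  H₂O: 0 + 1(396.3) = 396.3

255 lbmol/h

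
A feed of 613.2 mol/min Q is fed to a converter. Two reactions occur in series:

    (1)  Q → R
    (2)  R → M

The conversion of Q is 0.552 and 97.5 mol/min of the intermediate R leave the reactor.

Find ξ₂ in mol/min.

Conversion of Q: Q consumed = 1ξ₁ = 0.552 × 613.2 → ξ₁ = 338.5 mol/min.
R balance: n_R = 0 + 1ξ₁ − 1ξ₂ = 97.5 → ξ₂ = (1·338.5 − 97.5)/1 = 241 mol/min.
Outlet amounts (n = n₀ + Σ ν·ξ):
  Q: 613.2 − 1(338.5) = 274.7
  R: 0 + 1(338.5) − 1(241) = 97.5
  M: 0 + 1(241) = 241

ξ₂ = 241 mol/min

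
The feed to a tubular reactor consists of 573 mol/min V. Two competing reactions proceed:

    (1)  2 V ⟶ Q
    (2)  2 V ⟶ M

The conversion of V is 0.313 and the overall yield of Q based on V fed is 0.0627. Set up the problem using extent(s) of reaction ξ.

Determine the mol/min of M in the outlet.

53.7 mol/min

Yield of Q: 1ξ₁ / 573 = 0.0627 → ξ₁ = 35.93 mol/min.
Conversion of V: 2ξ₁ + 2ξ₂ = 0.313 × 573 = 179.3 → ξ₂ = 53.75 mol/min.
Outlet amounts (n = n₀ + Σ ν·ξ):
  V: 573 − 2(35.93) − 2(53.75) = 393.7
  Q: 0 + 1(35.93) = 35.93
  M: 0 + 1(53.75) = 53.75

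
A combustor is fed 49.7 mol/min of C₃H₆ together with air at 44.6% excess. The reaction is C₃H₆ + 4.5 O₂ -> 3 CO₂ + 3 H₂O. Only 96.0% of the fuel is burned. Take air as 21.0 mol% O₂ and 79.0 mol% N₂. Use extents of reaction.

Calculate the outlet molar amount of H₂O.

143 mol/min

Stoichiometric O₂ = 4.5 × 49.7 = 223.7 mol/min; O₂ fed = 223.7 × 1.446 = 323.4 mol/min.
N₂ fed = 323.4 × 79/21 = 1217 mol/min.
Fuel reacted = 0.96 × 49.7 → ξ = 47.71 mol/min.
Outlet (n = n₀ + ν ξ):
  C₃H₆: 49.7 − 1(47.71) = 1.988
  O₂: 323.4 − 4.5(47.71) = 108.7
  N₂: 1217 (inert)
  CO₂: 0 + 3(47.71) = 143.1
  H₂O: 0 + 3(47.71) = 143.1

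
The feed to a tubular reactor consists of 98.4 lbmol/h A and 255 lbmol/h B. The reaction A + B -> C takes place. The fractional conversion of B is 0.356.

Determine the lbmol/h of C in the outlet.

90.8 lbmol/h

B reacted = 0.356 × 255 = 90.78 lbmol/h; ν_B = −1, so ξ = 90.78/1 = 90.78 lbmol/h.
Outlet amounts (n = n₀ + ν ξ):
  A: 98.4 − 1(90.78) = 7.62
  B: 255 − 1(90.78) = 164.2
  C: 0 + 1(90.78) = 90.78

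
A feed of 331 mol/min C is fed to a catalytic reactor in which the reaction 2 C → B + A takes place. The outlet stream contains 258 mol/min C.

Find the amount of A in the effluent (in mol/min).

36.5 mol/min

For C: n = n₀ − 2ξ → 258 = 331 − 2ξ, giving ξ = 36.5 mol/min.
Outlet amounts (n = n₀ + ν ξ):
  C: 331 − 2(36.5) = 258
  B: 0 + 1(36.5) = 36.5
  A: 0 + 1(36.5) = 36.5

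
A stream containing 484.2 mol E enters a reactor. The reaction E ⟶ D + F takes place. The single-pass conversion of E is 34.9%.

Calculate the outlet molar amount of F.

E reacted = 0.349 × 484.2 = 169 mol; ν_E = −1, so ξ = 169/1 = 169 mol.
Outlet amounts (n = n₀ + ν ξ):
  E: 484.2 − 1(169) = 315.2
  D: 0 + 1(169) = 169
  F: 0 + 1(169) = 169

169 mol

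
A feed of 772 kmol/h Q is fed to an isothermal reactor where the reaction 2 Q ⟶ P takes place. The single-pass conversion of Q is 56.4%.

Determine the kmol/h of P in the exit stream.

Q reacted = 0.564 × 772 = 435.4 kmol/h; ν_Q = −2, so ξ = 435.4/2 = 217.7 kmol/h.
Outlet amounts (n = n₀ + ν ξ):
  Q: 772 − 2(217.7) = 336.6
  P: 0 + 1(217.7) = 217.7

218 kmol/h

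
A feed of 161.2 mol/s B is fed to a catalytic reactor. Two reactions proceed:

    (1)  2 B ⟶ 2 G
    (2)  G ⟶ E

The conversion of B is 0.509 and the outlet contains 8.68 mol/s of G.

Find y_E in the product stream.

0.455

Conversion of B: B consumed = 2ξ₁ = 0.509 × 161.2 → ξ₁ = 41.03 mol/s.
G balance: n_G = 0 + 2ξ₁ − 1ξ₂ = 8.68 → ξ₂ = (2·41.03 − 8.68)/1 = 73.37 mol/s.
Outlet amounts (n = n₀ + Σ ν·ξ):
  B: 161.2 − 2(41.03) = 79.15
  G: 0 + 2(41.03) − 1(73.37) = 8.68
  E: 0 + 1(73.37) = 73.37
Total out = 161.2 mol/s; y_E = 73.37 / 161.2 = 0.4552.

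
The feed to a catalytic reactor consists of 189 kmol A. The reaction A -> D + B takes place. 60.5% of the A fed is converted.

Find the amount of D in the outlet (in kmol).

114 kmol

A reacted = 0.605 × 189 = 114.3 kmol; ν_A = −1, so ξ = 114.3/1 = 114.3 kmol.
Outlet amounts (n = n₀ + ν ξ):
  A: 189 − 1(114.3) = 74.66
  D: 0 + 1(114.3) = 114.3
  B: 0 + 1(114.3) = 114.3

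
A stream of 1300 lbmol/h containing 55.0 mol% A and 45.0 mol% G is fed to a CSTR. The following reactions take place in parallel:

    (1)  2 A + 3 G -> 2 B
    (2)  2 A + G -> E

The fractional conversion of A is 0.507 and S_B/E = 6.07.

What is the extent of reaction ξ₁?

ξ₁ = 136 lbmol/h

Conversion of A: A consumed = 0.507 × 715 = 362.5 lbmol/h = 2ξ₁ + 2ξ₂.
Selectivity: 2ξ₁ / (1ξ₂) = 6.07 → ξ₁ = 3.035 ξ₂.
Substitute: (2·3.035 + 2) ξ₂ = 362.5 → ξ₂ = 44.92 lbmol/h, ξ₁ = 136.3 lbmol/h.
Outlet amounts (n = n₀ + Σ ν·ξ):
  A: 715 − 2(136.3) − 2(44.92) = 352.5
  G: 585 − 3(136.3) − 1(44.92) = 131.1
  B: 0 + 2(136.3) = 272.7
  E: 0 + 1(44.92) = 44.92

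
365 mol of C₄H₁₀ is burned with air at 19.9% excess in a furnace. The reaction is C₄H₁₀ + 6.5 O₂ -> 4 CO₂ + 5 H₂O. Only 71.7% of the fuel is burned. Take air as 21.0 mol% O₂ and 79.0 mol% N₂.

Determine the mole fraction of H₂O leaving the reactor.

0.0915

Stoichiometric O₂ = 6.5 × 365 = 2372 mol; O₂ fed = 2372 × 1.199 = 2845 mol.
N₂ fed = 2845 × 79/21 = 10700 mol.
Fuel reacted = 0.717 × 365 → ξ = 261.7 mol.
Outlet (n = n₀ + ν ξ):
  C₄H₁₀: 365 − 1(261.7) = 103.3
  O₂: 2845 − 6.5(261.7) = 1144
  N₂: 10700 (inert)
  CO₂: 0 + 4(261.7) = 1047
  H₂O: 0 + 5(261.7) = 1309
Total out = 14300 mol; y_H₂O = 1309 / 14300 = 0.09148.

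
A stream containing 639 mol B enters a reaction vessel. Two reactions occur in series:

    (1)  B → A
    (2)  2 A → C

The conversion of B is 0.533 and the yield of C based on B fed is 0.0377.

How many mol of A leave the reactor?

292 mol

Conversion of B: B consumed = 1ξ₁ = 0.533 × 639 → ξ₁ = 340.6 mol.
Yield of C: 1ξ₂ / 639 = 0.0377 → ξ₂ = 24.09 mol.
Outlet amounts (n = n₀ + Σ ν·ξ):
  B: 639 − 1(340.6) = 298.4
  A: 0 + 1(340.6) − 2(24.09) = 292.4
  C: 0 + 1(24.09) = 24.09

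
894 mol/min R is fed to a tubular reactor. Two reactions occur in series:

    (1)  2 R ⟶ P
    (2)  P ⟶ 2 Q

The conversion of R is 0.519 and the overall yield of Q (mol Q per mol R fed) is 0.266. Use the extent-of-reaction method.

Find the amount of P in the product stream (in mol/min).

113 mol/min

Conversion of R: R consumed = 2ξ₁ = 0.519 × 894 → ξ₁ = 232 mol/min.
Yield of Q: 2ξ₂ / 894 = 0.266 → ξ₂ = 118.9 mol/min.
Outlet amounts (n = n₀ + Σ ν·ξ):
  R: 894 − 2(232) = 430
  P: 0 + 1(232) − 1(118.9) = 113.1
  Q: 0 + 2(118.9) = 237.8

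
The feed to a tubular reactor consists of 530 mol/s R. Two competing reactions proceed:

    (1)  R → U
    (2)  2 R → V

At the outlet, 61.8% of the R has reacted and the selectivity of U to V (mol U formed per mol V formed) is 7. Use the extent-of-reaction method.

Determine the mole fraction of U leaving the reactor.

Conversion of R: R consumed = 0.618 × 530 = 327.5 mol/s = 1ξ₁ + 2ξ₂.
Selectivity: 1ξ₁ / (1ξ₂) = 7 → ξ₁ = 7 ξ₂.
Substitute: (1·7 + 2) ξ₂ = 327.5 → ξ₂ = 36.39 mol/s, ξ₁ = 254.8 mol/s.
Outlet amounts (n = n₀ + Σ ν·ξ):
  R: 530 − 1(254.8) − 2(36.39) = 202.5
  U: 0 + 1(254.8) = 254.8
  V: 0 + 1(36.39) = 36.39
Total out = 493.6 mol/s; y_U = 254.8 / 493.6 = 0.5161.

0.516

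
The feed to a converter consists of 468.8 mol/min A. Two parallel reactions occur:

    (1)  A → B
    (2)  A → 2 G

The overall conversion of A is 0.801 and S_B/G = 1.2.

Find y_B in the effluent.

Conversion of A: A consumed = 0.801 × 468.8 = 375.5 mol/min = 1ξ₁ + 1ξ₂.
Selectivity: 1ξ₁ / (2ξ₂) = 1.2 → ξ₁ = 2.4 ξ₂.
Substitute: (1·2.4 + 1) ξ₂ = 375.5 → ξ₂ = 110.4 mol/min, ξ₁ = 265.1 mol/min.
Outlet amounts (n = n₀ + Σ ν·ξ):
  A: 468.8 − 1(265.1) − 1(110.4) = 93.29
  B: 0 + 1(265.1) = 265.1
  G: 0 + 2(110.4) = 220.9
Total out = 579.2 mol/min; y_B = 265.1 / 579.2 = 0.4576.

0.458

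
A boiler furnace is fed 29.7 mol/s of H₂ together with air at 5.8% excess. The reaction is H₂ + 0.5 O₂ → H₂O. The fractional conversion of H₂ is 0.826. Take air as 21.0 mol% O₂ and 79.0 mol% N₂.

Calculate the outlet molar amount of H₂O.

Stoichiometric O₂ = 0.5 × 29.7 = 14.85 mol/s; O₂ fed = 14.85 × 1.058 = 15.71 mol/s.
N₂ fed = 15.71 × 79/21 = 59.1 mol/s.
Fuel reacted = 0.826 × 29.7 → ξ = 24.53 mol/s.
Outlet (n = n₀ + ν ξ):
  H₂: 29.7 − 1(24.53) = 5.168
  O₂: 15.71 − 0.5(24.53) = 3.445
  N₂: 59.1 (inert)
  H₂O: 0 + 1(24.53) = 24.53

24.5 mol/s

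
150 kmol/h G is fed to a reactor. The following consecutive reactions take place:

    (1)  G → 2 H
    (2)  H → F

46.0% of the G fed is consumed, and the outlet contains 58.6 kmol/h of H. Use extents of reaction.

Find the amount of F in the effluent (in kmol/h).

Conversion of G: G consumed = 1ξ₁ = 0.46 × 150 → ξ₁ = 69 kmol/h.
H balance: n_H = 0 + 2ξ₁ − 1ξ₂ = 58.6 → ξ₂ = (2·69 − 58.6)/1 = 79.4 kmol/h.
Outlet amounts (n = n₀ + Σ ν·ξ):
  G: 150 − 1(69) = 81
  H: 0 + 2(69) − 1(79.4) = 58.6
  F: 0 + 1(79.4) = 79.4

79.4 kmol/h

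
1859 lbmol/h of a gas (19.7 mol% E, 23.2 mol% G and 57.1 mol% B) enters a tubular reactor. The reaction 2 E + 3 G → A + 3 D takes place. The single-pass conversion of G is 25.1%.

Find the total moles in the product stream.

1820 lbmol/h

G reacted = 0.251 × 431.3 = 108.3 lbmol/h; ν_G = −3, so ξ = 108.3/3 = 36.08 lbmol/h.
Outlet amounts (n = n₀ + ν ξ):
  E: 366.2 − 2(36.08) = 294.1
  G: 431.3 − 3(36.08) = 323
  A: 0 + 1(36.08) = 36.08
  D: 0 + 3(36.08) = 108.3
  B: 1061 (inert)
Total out = 294.1 + 323 + 36.08 + 108.3 + 1061 = 1823 lbmol/h.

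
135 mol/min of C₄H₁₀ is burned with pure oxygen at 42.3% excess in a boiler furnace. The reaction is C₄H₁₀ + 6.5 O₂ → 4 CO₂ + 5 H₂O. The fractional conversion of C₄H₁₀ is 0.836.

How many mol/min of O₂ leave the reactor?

Stoichiometric O₂ = 6.5 × 135 = 877.5 mol/min; O₂ fed = 877.5 × 1.423 = 1249 mol/min.
Fuel reacted = 0.836 × 135 → ξ = 112.9 mol/min.
Outlet (n = n₀ + ν ξ):
  C₄H₁₀: 135 − 1(112.9) = 22.14
  O₂: 1249 − 6.5(112.9) = 515.1
  CO₂: 0 + 4(112.9) = 451.4
  H₂O: 0 + 5(112.9) = 564.3

515 mol/min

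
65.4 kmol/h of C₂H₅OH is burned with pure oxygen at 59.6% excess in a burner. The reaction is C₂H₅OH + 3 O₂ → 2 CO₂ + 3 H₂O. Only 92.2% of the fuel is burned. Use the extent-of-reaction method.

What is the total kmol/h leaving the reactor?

439 kmol/h

Stoichiometric O₂ = 3 × 65.4 = 196.2 kmol/h; O₂ fed = 196.2 × 1.596 = 313.1 kmol/h.
Fuel reacted = 0.922 × 65.4 → ξ = 60.3 kmol/h.
Outlet (n = n₀ + ν ξ):
  C₂H₅OH: 65.4 − 1(60.3) = 5.101
  O₂: 313.1 − 3(60.3) = 132.2
  CO₂: 0 + 2(60.3) = 120.6
  H₂O: 0 + 3(60.3) = 180.9
Total out = 5.101 + 132.2 + 120.6 + 180.9 = 438.8 kmol/h.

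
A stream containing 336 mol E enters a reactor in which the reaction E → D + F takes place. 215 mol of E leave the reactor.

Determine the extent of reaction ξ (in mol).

For E: n = n₀ − 1ξ → 215 = 336 − 1ξ, giving ξ = 121 mol.
Outlet amounts (n = n₀ + ν ξ):
  E: 336 − 1(121) = 215
  D: 0 + 1(121) = 121
  F: 0 + 1(121) = 121

ξ = 121 mol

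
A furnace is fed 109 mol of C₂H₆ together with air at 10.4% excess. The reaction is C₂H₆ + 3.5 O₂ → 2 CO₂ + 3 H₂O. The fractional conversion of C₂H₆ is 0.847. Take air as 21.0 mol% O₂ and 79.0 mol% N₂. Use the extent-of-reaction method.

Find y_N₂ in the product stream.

0.733

Stoichiometric O₂ = 3.5 × 109 = 381.5 mol; O₂ fed = 381.5 × 1.104 = 421.2 mol.
N₂ fed = 421.2 × 79/21 = 1584 mol.
Fuel reacted = 0.847 × 109 → ξ = 92.32 mol.
Outlet (n = n₀ + ν ξ):
  C₂H₆: 109 − 1(92.32) = 16.68
  O₂: 421.2 − 3.5(92.32) = 98.05
  N₂: 1584 (inert)
  CO₂: 0 + 2(92.32) = 184.6
  H₂O: 0 + 3(92.32) = 277
Total out = 2161 mol; y_N₂ = 1584 / 2161 = 0.7333.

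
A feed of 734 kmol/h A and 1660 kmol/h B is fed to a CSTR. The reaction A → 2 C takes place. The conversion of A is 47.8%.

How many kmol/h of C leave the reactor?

A reacted = 0.478 × 734 = 350.9 kmol/h; ν_A = −1, so ξ = 350.9/1 = 350.9 kmol/h.
Outlet amounts (n = n₀ + ν ξ):
  A: 734 − 1(350.9) = 383.1
  C: 0 + 2(350.9) = 701.7
  B: 1660 (inert)

702 kmol/h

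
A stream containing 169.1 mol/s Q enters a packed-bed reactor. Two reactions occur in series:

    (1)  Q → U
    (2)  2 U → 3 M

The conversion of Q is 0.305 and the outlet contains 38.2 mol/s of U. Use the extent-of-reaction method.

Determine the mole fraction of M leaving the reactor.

Conversion of Q: Q consumed = 1ξ₁ = 0.305 × 169.1 → ξ₁ = 51.58 mol/s.
U balance: n_U = 0 + 1ξ₁ − 2ξ₂ = 38.2 → ξ₂ = (1·51.58 − 38.2)/2 = 6.688 mol/s.
Outlet amounts (n = n₀ + Σ ν·ξ):
  Q: 169.1 − 1(51.58) = 117.5
  U: 0 + 1(51.58) − 2(6.688) = 38.2
  M: 0 + 3(6.688) = 20.06
Total out = 175.8 mol/s; y_M = 20.06 / 175.8 = 0.1141.

0.114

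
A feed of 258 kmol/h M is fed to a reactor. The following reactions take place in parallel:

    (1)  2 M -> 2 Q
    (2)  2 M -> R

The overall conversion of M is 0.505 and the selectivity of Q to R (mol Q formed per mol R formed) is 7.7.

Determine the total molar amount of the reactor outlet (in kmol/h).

Conversion of M: M consumed = 0.505 × 258 = 130.3 kmol/h = 2ξ₁ + 2ξ₂.
Selectivity: 2ξ₁ / (1ξ₂) = 7.7 → ξ₁ = 3.85 ξ₂.
Substitute: (2·3.85 + 2) ξ₂ = 130.3 → ξ₂ = 13.43 kmol/h, ξ₁ = 51.71 kmol/h.
Outlet amounts (n = n₀ + Σ ν·ξ):
  M: 258 − 2(51.71) − 2(13.43) = 127.7
  Q: 0 + 2(51.71) = 103.4
  R: 0 + 1(13.43) = 13.43
Total out = 127.7 + 103.4 + 13.43 = 244.6 kmol/h.

245 kmol/h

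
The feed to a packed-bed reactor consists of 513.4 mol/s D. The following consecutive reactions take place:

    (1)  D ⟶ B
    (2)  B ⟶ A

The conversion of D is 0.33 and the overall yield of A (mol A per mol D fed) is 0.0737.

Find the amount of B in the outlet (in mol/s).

132 mol/s

Conversion of D: D consumed = 1ξ₁ = 0.33 × 513.4 → ξ₁ = 169.4 mol/s.
Yield of A: 1ξ₂ / 513.4 = 0.0737 → ξ₂ = 37.84 mol/s.
Outlet amounts (n = n₀ + Σ ν·ξ):
  D: 513.4 − 1(169.4) = 344
  B: 0 + 1(169.4) − 1(37.84) = 131.6
  A: 0 + 1(37.84) = 37.84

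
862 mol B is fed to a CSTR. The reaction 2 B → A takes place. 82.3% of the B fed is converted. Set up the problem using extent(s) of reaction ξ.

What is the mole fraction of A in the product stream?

0.699

B reacted = 0.823 × 862 = 709.4 mol; ν_B = −2, so ξ = 709.4/2 = 354.7 mol.
Outlet amounts (n = n₀ + ν ξ):
  B: 862 − 2(354.7) = 152.6
  A: 0 + 1(354.7) = 354.7
Total out = 507.3 mol; y_A = 354.7 / 507.3 = 0.6992.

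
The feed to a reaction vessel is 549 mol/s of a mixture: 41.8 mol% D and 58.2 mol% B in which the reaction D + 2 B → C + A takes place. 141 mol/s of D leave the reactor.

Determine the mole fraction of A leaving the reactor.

For D: n = n₀ − 1ξ → 141 = 229.5 − 1ξ, giving ξ = 88.48 mol/s.
Outlet amounts (n = n₀ + ν ξ):
  D: 229.5 − 1(88.48) = 141
  B: 319.5 − 2(88.48) = 142.6
  C: 0 + 1(88.48) = 88.48
  A: 0 + 1(88.48) = 88.48
Total out = 460.5 mol/s; y_A = 88.48 / 460.5 = 0.1921.

0.192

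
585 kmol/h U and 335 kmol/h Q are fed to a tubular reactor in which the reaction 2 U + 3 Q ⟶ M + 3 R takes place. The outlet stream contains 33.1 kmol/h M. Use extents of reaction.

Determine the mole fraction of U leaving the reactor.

0.585

For M: n = n₀ + 1ξ → 33.1 = 0 + 1ξ, giving ξ = 33.1 kmol/h.
Outlet amounts (n = n₀ + ν ξ):
  U: 585 − 2(33.1) = 518.8
  Q: 335 − 3(33.1) = 235.7
  M: 0 + 1(33.1) = 33.1
  R: 0 + 3(33.1) = 99.3
Total out = 886.9 kmol/h; y_U = 518.8 / 886.9 = 0.585.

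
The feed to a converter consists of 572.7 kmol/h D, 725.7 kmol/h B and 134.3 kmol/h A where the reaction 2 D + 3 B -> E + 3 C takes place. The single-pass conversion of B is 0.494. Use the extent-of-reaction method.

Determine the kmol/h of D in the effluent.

B reacted = 0.494 × 725.7 = 358.5 kmol/h; ν_B = −3, so ξ = 358.5/3 = 119.5 kmol/h.
Outlet amounts (n = n₀ + ν ξ):
  D: 572.7 − 2(119.5) = 333.7
  B: 725.7 − 3(119.5) = 367.2
  E: 0 + 1(119.5) = 119.5
  C: 0 + 3(119.5) = 358.5
  A: 134.3 (inert)

334 kmol/h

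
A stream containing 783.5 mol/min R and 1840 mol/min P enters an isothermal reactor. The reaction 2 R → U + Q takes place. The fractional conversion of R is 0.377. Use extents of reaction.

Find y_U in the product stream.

R reacted = 0.377 × 783.5 = 295.4 mol/min; ν_R = −2, so ξ = 295.4/2 = 147.7 mol/min.
Outlet amounts (n = n₀ + ν ξ):
  R: 783.5 − 2(147.7) = 488.1
  U: 0 + 1(147.7) = 147.7
  Q: 0 + 1(147.7) = 147.7
  P: 1840 (inert)
Total out = 2624 mol/min; y_U = 147.7 / 2624 = 0.05629.

0.0563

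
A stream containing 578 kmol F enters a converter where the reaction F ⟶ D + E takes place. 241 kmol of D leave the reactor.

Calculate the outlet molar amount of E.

241 kmol

For D: n = n₀ + 1ξ → 241 = 0 + 1ξ, giving ξ = 241 kmol.
Outlet amounts (n = n₀ + ν ξ):
  F: 578 − 1(241) = 337
  D: 0 + 1(241) = 241
  E: 0 + 1(241) = 241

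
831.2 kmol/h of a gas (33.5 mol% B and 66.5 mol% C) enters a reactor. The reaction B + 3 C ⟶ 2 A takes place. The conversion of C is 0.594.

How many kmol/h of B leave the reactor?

169 kmol/h

C reacted = 0.594 × 552.7 = 328.3 kmol/h; ν_C = −3, so ξ = 328.3/3 = 109.4 kmol/h.
Outlet amounts (n = n₀ + ν ξ):
  B: 278.5 − 1(109.4) = 169
  C: 552.7 − 3(109.4) = 224.4
  A: 0 + 2(109.4) = 218.9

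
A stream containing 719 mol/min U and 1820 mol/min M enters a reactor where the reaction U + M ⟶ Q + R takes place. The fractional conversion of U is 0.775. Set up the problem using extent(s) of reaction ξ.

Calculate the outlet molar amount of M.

U reacted = 0.775 × 719 = 557.2 mol/min; ν_U = −1, so ξ = 557.2/1 = 557.2 mol/min.
Outlet amounts (n = n₀ + ν ξ):
  U: 719 − 1(557.2) = 161.8
  M: 1820 − 1(557.2) = 1263
  Q: 0 + 1(557.2) = 557.2
  R: 0 + 1(557.2) = 557.2

1260 mol/min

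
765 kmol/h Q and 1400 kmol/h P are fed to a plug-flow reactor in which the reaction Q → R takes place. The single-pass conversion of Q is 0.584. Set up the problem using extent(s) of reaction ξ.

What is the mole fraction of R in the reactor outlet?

0.206

Q reacted = 0.584 × 765 = 446.8 kmol/h; ν_Q = −1, so ξ = 446.8/1 = 446.8 kmol/h.
Outlet amounts (n = n₀ + ν ξ):
  Q: 765 − 1(446.8) = 318.2
  R: 0 + 1(446.8) = 446.8
  P: 1400 (inert)
Total out = 2165 kmol/h; y_R = 446.8 / 2165 = 0.2064.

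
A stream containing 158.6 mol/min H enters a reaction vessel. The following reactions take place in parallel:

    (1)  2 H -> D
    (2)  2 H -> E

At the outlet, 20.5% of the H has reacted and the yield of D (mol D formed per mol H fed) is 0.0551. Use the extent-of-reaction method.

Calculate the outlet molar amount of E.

Yield of D: 1ξ₁ / 158.6 = 0.0551 → ξ₁ = 8.739 mol/min.
Conversion of H: 2ξ₁ + 2ξ₂ = 0.205 × 158.6 = 32.51 → ξ₂ = 7.518 mol/min.
Outlet amounts (n = n₀ + Σ ν·ξ):
  H: 158.6 − 2(8.739) − 2(7.518) = 126.1
  D: 0 + 1(8.739) = 8.739
  E: 0 + 1(7.518) = 7.518

7.52 mol/min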